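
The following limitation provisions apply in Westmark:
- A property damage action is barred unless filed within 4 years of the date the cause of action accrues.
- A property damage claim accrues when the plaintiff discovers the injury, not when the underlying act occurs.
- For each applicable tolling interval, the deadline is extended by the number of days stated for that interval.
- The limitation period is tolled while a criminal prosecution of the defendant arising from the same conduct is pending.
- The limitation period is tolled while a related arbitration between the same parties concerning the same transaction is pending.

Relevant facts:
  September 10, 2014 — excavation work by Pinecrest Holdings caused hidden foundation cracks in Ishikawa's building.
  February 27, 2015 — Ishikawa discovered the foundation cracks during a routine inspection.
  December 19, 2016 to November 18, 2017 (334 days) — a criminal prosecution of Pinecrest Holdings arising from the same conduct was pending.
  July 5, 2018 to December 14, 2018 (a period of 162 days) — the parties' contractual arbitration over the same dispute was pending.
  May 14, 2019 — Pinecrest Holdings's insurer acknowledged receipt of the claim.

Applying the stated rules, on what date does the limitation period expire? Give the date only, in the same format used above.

July 7, 2020

The claim did not accrue until Ishikawa discovered the injury on February 27, 2015; the September 10, 2014 act date does not start the clock under the stated rule.
The untolled deadline — 4 years after February 27, 2015 — is February 27, 2019.
The period was tolled for 334 days by the pending criminal prosecution (December 19, 2016 to November 18, 2017), pushing the deadline to January 27, 2020.
The pending related arbitration from July 5, 2018 to December 14, 2018 tolled the period for 162 days, extending the deadline to July 7, 2020.
Nothing else in the chronology tolls or restarts the period.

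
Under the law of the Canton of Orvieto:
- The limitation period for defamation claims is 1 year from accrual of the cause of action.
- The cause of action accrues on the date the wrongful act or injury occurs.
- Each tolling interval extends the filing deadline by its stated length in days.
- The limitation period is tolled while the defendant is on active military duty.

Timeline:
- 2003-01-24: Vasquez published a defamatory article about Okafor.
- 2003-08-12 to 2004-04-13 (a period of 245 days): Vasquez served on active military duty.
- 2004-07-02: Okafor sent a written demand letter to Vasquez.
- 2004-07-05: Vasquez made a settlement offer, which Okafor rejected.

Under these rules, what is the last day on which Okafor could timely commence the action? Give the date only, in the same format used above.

2004-09-25

The claim accrued on 2003-01-24, when the wrongful act occurred.
1 year from 2003-01-24 is 2004-01-24.
The defendant's active military service from 2003-08-12 to 2004-04-13 tolled the period for 245 days, extending the deadline to 2004-09-25.
None of the other events listed affects the running of the period under the stated rules.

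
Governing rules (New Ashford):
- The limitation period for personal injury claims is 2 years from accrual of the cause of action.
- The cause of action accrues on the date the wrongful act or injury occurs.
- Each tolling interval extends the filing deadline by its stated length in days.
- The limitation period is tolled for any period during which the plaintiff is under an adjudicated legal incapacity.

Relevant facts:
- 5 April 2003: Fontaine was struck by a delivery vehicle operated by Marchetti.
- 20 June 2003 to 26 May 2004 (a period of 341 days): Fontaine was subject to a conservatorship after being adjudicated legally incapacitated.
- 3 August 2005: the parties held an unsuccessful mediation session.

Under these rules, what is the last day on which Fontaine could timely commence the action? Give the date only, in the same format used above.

12 March 2006

The claim accrued on 5 April 2003, when the wrongful act occurred.
The untolled deadline — 2 years after 5 April 2003 — is 5 April 2005.
The plaintiff's legal incapacity from 20 June 2003 to 26 May 2004 tolled the period for 341 days, extending the deadline to 12 March 2006.
The other events in the timeline have no effect on the limitation period under the stated rules.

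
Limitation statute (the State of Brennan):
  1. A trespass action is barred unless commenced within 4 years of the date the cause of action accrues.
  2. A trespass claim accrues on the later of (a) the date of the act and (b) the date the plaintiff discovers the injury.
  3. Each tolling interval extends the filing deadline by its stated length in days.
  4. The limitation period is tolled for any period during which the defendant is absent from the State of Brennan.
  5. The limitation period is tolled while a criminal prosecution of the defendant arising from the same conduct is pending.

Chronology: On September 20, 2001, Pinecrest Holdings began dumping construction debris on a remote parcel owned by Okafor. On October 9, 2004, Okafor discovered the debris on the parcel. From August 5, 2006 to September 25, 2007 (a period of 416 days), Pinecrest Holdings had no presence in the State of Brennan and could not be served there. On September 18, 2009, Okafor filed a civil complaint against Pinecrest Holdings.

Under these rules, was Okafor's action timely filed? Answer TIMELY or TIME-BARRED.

Taking the later of the act (September 20, 2001) and discovery (October 9, 2004), the claim accrued on October 9, 2004.
Adding the 4 years base period to October 9, 2004 gives a deadline of October 9, 2008, before any tolling.
The defendant's absence from the jurisdiction from August 5, 2006 to September 25, 2007 tolled the period for 416 days, extending the deadline to November 29, 2009.
Filing on September 18, 2009 beat the November 29, 2009 deadline — the action is timely.

TIMELY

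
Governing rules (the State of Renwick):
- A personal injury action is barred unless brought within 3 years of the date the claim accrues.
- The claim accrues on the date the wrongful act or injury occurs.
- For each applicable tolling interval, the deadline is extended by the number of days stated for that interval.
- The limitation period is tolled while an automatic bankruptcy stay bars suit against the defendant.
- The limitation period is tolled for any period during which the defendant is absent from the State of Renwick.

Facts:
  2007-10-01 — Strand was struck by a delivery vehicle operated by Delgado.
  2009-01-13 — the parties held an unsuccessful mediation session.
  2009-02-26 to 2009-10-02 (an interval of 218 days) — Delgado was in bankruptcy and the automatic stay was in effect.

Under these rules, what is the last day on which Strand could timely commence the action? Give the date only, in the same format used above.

2011-05-07

The claim accrued on 2007-10-01, when the wrongful act occurred.
3 years from 2007-10-01 is 2010-10-01.
The period was tolled for 218 days by the automatic bankruptcy stay (2009-02-26 to 2009-10-02), pushing the deadline to 2011-05-07.
Nothing else in the chronology tolls or restarts the period.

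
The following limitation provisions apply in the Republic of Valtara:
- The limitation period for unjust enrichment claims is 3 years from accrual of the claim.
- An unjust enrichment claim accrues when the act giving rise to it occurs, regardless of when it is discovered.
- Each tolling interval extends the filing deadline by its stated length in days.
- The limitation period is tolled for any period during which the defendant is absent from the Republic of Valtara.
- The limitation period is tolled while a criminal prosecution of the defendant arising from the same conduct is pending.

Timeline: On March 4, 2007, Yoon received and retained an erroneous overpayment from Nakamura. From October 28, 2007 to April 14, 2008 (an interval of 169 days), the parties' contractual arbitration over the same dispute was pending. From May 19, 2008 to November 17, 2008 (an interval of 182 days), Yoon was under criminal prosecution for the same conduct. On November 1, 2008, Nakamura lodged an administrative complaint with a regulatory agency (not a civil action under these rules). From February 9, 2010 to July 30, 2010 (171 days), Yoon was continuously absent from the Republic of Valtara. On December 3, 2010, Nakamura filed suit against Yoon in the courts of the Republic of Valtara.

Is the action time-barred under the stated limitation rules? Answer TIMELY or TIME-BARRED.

TIMELY

The claim accrued on March 4, 2007, when the wrongful act occurred.
3 years from March 4, 2007 is March 4, 2010.
The period was tolled for 182 days by the pending criminal prosecution (May 19, 2008 to November 17, 2008), pushing the deadline to September 2, 2010.
The defendant's absence from the jurisdiction from February 9, 2010 to July 30, 2010 tolled the period for 171 days, extending the deadline to February 20, 2011.
No stated provision tolls the period for a pending arbitration, so the interval from October 28, 2007 to April 14, 2008 has no effect on the deadline.
None of the other events listed affects the running of the period under the stated rules.
The December 3, 2010 filing precedes the February 20, 2011 deadline; the claim is timely.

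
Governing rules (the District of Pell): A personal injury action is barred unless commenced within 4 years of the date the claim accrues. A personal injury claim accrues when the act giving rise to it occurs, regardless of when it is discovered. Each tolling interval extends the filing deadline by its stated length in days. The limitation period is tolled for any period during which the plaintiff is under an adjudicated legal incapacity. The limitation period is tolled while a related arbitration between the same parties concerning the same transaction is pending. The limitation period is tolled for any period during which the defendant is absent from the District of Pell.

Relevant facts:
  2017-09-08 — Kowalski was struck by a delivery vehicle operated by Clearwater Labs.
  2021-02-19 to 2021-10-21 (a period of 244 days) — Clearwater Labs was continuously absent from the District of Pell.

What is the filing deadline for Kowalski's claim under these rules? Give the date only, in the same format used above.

2022-05-10

The claim accrued on 2017-09-08, the date of the act.
4 years from 2017-09-08 is 2021-09-08.
The period was tolled for 244 days by the defendant's absence from the jurisdiction (2021-02-19 to 2021-10-21), pushing the deadline to 2022-05-10.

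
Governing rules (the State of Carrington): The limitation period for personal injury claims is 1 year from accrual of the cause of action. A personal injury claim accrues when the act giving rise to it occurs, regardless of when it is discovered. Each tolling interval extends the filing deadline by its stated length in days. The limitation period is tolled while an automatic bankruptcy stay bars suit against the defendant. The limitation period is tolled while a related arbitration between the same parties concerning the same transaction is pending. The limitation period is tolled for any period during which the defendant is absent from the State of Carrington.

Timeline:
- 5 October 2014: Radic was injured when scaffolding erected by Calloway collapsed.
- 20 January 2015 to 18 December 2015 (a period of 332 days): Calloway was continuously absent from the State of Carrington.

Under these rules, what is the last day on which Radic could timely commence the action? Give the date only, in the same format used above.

1 September 2016

The limitation period began to run on 5 October 2014.
1 year from 5 October 2014 is 5 October 2015.
Because the defendant's absence from the jurisdiction ran from 20 January 2015 to 18 December 2015, the deadline is extended by 332 days to 1 September 2016.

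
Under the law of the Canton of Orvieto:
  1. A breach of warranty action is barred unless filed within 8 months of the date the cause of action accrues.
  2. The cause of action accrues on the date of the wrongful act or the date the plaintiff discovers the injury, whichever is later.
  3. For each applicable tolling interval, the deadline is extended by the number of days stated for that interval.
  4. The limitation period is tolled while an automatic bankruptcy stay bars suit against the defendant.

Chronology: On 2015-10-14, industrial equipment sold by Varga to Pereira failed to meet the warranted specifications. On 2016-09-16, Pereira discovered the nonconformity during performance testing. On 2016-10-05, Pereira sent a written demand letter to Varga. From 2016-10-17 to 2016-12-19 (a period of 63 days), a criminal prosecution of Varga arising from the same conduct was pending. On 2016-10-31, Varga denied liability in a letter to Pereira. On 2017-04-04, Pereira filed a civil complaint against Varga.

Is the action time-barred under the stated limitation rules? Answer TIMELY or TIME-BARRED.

The claim accrued on 2016-09-16 — the later of the 2015-10-14 act and the 2016-09-16 discovery.
Adding the 8 months base period to 2016-09-16 gives a deadline of 2017-05-16, before any tolling.
Although a criminal prosecution ran from 2016-10-17 to 2016-12-19, the stated rules do not make that a tolling event, so it is disregarded.
None of the other events listed affects the running of the period under the stated rules.
Filing on 2017-04-04 beat the 2017-05-16 deadline — the action is timely.

TIMELY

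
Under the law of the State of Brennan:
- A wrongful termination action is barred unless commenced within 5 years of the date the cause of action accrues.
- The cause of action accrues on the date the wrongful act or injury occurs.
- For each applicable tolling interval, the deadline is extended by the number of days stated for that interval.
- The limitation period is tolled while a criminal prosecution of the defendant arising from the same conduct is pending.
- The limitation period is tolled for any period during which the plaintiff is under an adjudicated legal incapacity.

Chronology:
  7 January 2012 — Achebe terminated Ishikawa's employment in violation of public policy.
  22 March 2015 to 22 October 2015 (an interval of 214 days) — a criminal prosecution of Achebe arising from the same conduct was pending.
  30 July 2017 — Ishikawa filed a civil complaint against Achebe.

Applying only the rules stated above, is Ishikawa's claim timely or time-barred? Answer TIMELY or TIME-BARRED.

The cause of action accrued on 7 January 2012, the date of the act.
5 years from 7 January 2012 is 7 January 2017.
The pending criminal prosecution from 22 March 2015 to 22 October 2015 tolled the period for 214 days, extending the deadline to 9 August 2017.
Ishikawa filed on 30 July 2017, before the 9 August 2017 deadline, so the action is timely.

TIMELY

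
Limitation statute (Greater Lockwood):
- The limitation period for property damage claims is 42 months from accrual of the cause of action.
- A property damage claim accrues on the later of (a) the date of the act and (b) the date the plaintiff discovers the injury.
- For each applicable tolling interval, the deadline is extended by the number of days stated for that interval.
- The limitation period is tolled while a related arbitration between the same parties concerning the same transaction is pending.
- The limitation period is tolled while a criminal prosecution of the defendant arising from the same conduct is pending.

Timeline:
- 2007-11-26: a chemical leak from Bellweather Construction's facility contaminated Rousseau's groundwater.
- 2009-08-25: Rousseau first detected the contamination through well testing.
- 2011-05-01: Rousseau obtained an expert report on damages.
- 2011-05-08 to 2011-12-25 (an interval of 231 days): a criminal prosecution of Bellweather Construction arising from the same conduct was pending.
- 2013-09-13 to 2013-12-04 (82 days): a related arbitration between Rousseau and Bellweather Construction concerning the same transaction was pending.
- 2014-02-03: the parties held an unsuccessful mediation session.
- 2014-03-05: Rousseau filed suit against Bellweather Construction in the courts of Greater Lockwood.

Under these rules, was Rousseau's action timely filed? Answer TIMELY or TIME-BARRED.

TIME-BARRED

Taking the later of the act (2007-11-26) and discovery (2009-08-25), the claim accrued on 2009-08-25.
The untolled deadline — 42 months after 2009-08-25 — is 2013-02-25.
The period was tolled for 231 days by the pending criminal prosecution (2011-05-08 to 2011-12-25), pushing the deadline to 2013-10-14.
The period was tolled for 82 days by the pending related arbitration (2013-09-13 to 2013-12-04), pushing the deadline to 2014-01-04.
None of the other events listed affects the running of the period under the stated rules.
The 2014-03-05 filing falls after the 2014-01-04 deadline; the claim is time-barred.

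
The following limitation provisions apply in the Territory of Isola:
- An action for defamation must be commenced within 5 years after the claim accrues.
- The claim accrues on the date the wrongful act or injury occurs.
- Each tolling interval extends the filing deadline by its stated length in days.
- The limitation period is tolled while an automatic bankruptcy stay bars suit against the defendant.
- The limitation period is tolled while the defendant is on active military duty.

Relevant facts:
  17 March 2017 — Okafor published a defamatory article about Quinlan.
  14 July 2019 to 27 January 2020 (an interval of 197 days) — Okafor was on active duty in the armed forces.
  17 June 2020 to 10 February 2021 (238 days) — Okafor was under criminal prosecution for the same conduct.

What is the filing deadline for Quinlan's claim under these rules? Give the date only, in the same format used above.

The claim accrued on 17 March 2017, when the wrongful act occurred.
The untolled deadline — 5 years after 17 March 2017 — is 17 March 2022.
The period was tolled for 197 days by the defendant's active military service (14 July 2019 to 27 January 2020), pushing the deadline to 30 September 2022.
Although a criminal prosecution ran from 17 June 2020 to 10 February 2021, the stated rules do not make that a tolling event, so it is disregarded.

30 September 2022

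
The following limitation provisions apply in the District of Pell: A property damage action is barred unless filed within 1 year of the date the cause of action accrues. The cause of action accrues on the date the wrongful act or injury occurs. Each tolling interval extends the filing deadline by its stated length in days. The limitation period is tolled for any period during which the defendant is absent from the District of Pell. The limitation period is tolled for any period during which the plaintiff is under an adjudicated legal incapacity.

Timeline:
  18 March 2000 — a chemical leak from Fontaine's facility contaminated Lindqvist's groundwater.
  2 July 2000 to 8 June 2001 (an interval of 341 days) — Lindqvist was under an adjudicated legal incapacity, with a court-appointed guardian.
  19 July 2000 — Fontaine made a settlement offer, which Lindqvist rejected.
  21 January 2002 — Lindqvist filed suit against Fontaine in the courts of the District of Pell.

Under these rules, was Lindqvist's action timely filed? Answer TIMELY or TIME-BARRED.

The cause of action accrued on 18 March 2000, the date of the act.
Adding the 1 year base period to 18 March 2000 gives a deadline of 18 March 2001, before any tolling.
The period was tolled for 341 days by the plaintiff's legal incapacity (2 July 2000 to 8 June 2001), pushing the deadline to 22 February 2002.
The other events in the timeline have no effect on the limitation period under the stated rules.
Lindqvist filed on 21 January 2002, before the 22 February 2002 deadline, so the action is timely.

TIMELY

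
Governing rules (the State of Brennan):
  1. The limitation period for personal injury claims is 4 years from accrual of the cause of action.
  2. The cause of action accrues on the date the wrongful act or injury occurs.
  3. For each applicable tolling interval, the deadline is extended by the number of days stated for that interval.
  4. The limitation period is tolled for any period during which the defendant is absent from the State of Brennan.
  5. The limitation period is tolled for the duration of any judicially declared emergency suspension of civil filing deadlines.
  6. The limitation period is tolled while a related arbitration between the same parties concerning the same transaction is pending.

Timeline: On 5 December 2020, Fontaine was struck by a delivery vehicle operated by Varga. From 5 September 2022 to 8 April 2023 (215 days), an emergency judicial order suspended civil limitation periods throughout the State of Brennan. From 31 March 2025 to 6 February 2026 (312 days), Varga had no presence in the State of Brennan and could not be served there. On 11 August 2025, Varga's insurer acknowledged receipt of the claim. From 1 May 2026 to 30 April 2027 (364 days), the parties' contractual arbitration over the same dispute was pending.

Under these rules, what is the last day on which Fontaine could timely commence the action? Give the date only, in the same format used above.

The limitation period began to run on 5 December 2020.
The untolled deadline — 4 years after 5 December 2020 — is 5 December 2024.
Because the emergency suspension of filing deadlines ran from 5 September 2022 to 8 April 2023, the deadline is extended by 215 days to 8 July 2025.
The defendant's absence from the jurisdiction from 31 March 2025 to 6 February 2026 tolled the period for 312 days, extending the deadline to 16 May 2026.
The period was tolled for 364 days by the pending related arbitration (1 May 2026 to 30 April 2027), pushing the deadline to 15 May 2027.
Nothing else in the chronology tolls or restarts the period.

15 May 2027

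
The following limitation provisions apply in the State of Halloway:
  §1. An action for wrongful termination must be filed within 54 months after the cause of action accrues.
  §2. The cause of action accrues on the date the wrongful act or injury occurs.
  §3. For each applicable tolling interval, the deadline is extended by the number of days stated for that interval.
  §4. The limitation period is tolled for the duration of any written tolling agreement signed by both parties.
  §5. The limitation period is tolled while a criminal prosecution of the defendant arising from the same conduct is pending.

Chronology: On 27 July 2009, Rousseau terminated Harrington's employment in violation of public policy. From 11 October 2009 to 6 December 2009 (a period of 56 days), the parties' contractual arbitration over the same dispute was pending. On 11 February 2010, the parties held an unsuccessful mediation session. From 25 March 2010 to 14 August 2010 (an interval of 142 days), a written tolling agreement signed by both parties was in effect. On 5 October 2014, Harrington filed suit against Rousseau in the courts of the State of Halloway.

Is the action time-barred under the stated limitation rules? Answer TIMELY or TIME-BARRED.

TIME-BARRED

The cause of action accrued on 27 July 2009, the date of the act.
The untolled deadline — 54 months after 27 July 2009 — is 27 January 2014.
The period was tolled for 142 days by the written tolling agreement (25 March 2010 to 14 August 2010), pushing the deadline to 18 June 2014.
Although a pending arbitration ran from 11 October 2009 to 6 December 2009, the stated rules do not make that a tolling event, so it is disregarded.
The other events in the timeline have no effect on the limitation period under the stated rules.
The 5 October 2014 filing falls after the 18 June 2014 deadline; the claim is time-barred.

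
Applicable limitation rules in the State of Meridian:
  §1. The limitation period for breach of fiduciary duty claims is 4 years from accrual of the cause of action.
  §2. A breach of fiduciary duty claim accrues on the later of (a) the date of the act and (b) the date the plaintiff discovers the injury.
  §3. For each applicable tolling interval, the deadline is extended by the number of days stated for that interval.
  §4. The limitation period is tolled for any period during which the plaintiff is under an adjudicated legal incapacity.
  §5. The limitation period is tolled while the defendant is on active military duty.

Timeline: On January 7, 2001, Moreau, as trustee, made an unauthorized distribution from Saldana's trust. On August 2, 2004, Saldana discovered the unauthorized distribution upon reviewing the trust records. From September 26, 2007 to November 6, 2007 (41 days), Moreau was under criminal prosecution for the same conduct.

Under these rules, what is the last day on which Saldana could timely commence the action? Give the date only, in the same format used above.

The claim accrued on August 2, 2004 — the later of the January 7, 2001 act and the August 2, 2004 discovery.
4 years from August 2, 2004 is August 2, 2008.
The pending criminal prosecution from September 26, 2007 to November 6, 2007 does not toll the period, because no stated rule makes a criminal prosecution a tolling event.

August 2, 2008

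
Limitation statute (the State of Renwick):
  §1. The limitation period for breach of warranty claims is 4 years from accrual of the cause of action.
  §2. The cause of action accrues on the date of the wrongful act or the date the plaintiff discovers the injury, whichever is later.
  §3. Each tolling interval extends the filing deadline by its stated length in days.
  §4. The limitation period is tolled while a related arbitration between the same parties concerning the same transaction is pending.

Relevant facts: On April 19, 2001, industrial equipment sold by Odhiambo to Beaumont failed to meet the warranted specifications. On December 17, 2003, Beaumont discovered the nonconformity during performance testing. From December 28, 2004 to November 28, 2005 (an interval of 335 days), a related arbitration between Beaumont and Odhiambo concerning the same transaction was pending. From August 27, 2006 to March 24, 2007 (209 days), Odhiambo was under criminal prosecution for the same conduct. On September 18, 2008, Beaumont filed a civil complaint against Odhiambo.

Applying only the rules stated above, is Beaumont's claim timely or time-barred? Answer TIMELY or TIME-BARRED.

TIMELY

The claim accrued on December 17, 2003 — the later of the April 19, 2001 act and the December 17, 2003 discovery.
4 years from December 17, 2003 is December 17, 2007.
The period was tolled for 335 days by the pending related arbitration (December 28, 2004 to November 28, 2005), pushing the deadline to November 16, 2008.
No stated provision tolls the period for a criminal prosecution, so the interval from August 27, 2006 to March 24, 2007 has no effect on the deadline.
Beaumont filed on September 18, 2008, before the November 16, 2008 deadline, so the action is timely.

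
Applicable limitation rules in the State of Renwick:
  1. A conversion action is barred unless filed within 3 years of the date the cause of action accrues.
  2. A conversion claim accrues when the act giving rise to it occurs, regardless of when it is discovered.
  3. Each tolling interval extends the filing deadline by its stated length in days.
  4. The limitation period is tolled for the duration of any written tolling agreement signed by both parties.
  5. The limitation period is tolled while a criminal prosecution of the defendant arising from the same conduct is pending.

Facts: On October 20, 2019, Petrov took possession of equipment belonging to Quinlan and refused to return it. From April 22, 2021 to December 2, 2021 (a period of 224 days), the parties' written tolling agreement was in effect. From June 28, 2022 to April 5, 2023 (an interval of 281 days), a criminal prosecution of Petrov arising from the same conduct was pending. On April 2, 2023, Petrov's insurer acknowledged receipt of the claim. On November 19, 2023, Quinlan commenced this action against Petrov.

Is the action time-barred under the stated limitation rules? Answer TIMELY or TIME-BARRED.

The claim accrued on October 20, 2019, when the wrongful act occurred.
Adding the 3 years base period to October 20, 2019 gives a deadline of October 20, 2022, before any tolling.
The written tolling agreement from April 22, 2021 to December 2, 2021 tolled the period for 224 days, extending the deadline to June 1, 2023.
Because the pending criminal prosecution ran from June 28, 2022 to April 5, 2023, the deadline is extended by 281 days to March 8, 2024.
The other events in the timeline have no effect on the limitation period under the stated rules.
The November 19, 2023 filing precedes the March 8, 2024 deadline; the claim is timely.

TIMELY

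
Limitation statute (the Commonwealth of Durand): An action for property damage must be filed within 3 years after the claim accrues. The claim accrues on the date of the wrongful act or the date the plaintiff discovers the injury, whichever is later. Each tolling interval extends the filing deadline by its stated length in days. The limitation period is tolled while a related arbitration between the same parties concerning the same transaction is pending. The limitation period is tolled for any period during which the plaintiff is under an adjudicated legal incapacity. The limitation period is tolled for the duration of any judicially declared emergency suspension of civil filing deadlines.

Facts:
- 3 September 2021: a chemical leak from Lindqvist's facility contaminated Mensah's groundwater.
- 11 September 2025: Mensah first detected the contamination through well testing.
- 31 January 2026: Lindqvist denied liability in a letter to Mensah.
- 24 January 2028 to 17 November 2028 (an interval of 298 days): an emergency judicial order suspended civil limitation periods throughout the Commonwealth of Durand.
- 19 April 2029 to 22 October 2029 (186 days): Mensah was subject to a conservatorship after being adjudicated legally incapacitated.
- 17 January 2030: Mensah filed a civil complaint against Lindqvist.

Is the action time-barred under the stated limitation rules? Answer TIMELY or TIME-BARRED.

The claim accrued on 11 September 2025 — the later of the 3 September 2021 act and the 11 September 2025 discovery.
The untolled deadline — 3 years after 11 September 2025 — is 11 September 2028.
Because the emergency suspension of filing deadlines ran from 24 January 2028 to 17 November 2028, the deadline is extended by 298 days to 6 July 2029.
The plaintiff's legal incapacity from 19 April 2029 to 22 October 2029 tolled the period for 186 days, extending the deadline to 8 January 2030.
None of the other events listed affects the running of the period under the stated rules.
Filing on 17 January 2030 missed the 8 January 2030 deadline — the action is time-barred.

TIME-BARRED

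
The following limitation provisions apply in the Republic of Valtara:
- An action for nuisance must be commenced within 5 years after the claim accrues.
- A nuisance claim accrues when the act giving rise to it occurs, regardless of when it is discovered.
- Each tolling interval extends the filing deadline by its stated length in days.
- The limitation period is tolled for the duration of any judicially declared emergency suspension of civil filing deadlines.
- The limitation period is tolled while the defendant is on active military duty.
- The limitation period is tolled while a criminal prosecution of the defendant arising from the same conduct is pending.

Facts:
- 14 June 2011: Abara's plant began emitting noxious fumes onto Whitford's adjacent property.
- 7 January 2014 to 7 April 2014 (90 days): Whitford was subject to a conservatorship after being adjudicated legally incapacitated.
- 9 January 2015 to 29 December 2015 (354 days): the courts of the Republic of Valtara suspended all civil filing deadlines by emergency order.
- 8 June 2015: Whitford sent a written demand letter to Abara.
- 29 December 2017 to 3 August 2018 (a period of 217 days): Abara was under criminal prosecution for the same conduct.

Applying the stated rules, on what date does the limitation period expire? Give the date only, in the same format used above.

3 June 2017

The limitation period began to run on 14 June 2011.
Adding the 5 years base period to 14 June 2011 gives a deadline of 14 June 2016, before any tolling.
The period was tolled for 354 days by the emergency suspension of filing deadlines (9 January 2015 to 29 December 2015), pushing the deadline to 3 June 2017.
By the time the pending criminal prosecution began on 29 December 2017, the limitation period had already expired on 3 June 2017; that interval cannot revive it.
No stated provision tolls the period for the plaintiff's incapacity, so the interval from 7 January 2014 to 7 April 2014 has no effect on the deadline.
None of the other events listed affects the running of the period under the stated rules.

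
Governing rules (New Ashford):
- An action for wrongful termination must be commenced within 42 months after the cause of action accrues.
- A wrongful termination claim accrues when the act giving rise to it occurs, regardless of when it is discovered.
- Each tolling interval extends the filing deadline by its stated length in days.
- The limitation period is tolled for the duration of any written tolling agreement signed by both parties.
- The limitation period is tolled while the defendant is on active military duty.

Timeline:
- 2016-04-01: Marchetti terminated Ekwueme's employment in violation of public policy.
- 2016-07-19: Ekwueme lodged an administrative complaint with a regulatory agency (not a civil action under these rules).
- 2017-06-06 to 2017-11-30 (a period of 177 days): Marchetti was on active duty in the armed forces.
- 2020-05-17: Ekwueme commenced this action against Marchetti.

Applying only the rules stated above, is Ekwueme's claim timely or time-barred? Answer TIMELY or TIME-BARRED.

TIME-BARRED

The claim accrued on 2016-04-01, when the wrongful act occurred.
Adding the 42 months base period to 2016-04-01 gives a deadline of 2019-10-01, before any tolling.
The defendant's active military service from 2017-06-06 to 2017-11-30 tolled the period for 177 days, extending the deadline to 2020-03-26.
The other events in the timeline have no effect on the limitation period under the stated rules.
The 2020-05-17 filing falls after the 2020-03-26 deadline; the claim is time-barred.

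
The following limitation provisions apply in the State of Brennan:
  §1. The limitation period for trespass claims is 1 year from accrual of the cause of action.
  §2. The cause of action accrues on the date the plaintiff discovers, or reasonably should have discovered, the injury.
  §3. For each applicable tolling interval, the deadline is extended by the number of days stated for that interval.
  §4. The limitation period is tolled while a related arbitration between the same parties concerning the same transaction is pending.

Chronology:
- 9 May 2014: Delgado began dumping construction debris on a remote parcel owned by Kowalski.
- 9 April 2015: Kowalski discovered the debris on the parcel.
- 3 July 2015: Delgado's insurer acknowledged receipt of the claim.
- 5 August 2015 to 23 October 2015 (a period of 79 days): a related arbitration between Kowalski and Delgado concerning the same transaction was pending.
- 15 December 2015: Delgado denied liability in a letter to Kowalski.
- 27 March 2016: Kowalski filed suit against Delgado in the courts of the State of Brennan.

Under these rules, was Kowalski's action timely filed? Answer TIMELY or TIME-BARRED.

The claim did not accrue until Kowalski discovered the injury on 9 April 2015; the 9 May 2014 act date does not start the clock under the stated rule.
1 year from 9 April 2015 is 9 April 2016.
The period was tolled for 79 days by the pending related arbitration (5 August 2015 to 23 October 2015), pushing the deadline to 27 June 2016.
None of the other events listed affects the running of the period under the stated rules.
The 27 March 2016 filing precedes the 27 June 2016 deadline; the claim is timely.

TIMELY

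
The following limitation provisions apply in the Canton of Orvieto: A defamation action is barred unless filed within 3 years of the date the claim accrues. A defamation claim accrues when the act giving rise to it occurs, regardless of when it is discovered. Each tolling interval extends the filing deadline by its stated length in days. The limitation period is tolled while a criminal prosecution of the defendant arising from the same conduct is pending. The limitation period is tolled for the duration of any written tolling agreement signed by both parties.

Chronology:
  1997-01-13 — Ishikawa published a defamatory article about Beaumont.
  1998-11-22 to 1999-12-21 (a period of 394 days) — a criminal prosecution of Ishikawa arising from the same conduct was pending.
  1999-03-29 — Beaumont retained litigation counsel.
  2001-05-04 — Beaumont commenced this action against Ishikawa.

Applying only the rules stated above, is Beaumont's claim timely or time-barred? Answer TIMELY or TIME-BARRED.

The limitation period began to run on 1997-01-13.
The untolled deadline — 3 years after 1997-01-13 — is 2000-01-13.
Because the pending criminal prosecution ran from 1998-11-22 to 1999-12-21, the deadline is extended by 394 days to 2001-02-10.
Nothing else in the chronology tolls or restarts the period.
Beaumont filed on 2001-05-04, after the 2001-02-10 deadline, so the action is time-barred.

TIME-BARRED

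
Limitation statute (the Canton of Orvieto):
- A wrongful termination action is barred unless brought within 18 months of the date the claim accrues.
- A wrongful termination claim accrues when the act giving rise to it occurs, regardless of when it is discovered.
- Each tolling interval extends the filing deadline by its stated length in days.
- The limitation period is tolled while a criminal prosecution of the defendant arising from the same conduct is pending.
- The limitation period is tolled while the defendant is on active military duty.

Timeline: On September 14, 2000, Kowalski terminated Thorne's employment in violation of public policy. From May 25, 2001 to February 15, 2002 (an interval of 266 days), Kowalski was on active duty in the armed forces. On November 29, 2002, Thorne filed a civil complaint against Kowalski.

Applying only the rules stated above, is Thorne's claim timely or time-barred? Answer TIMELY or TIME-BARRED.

TIMELY

The claim accrued on September 14, 2000, when the wrongful act occurred.
18 months from September 14, 2000 is March 14, 2002.
The period was tolled for 266 days by the defendant's active military service (May 25, 2001 to February 15, 2002), pushing the deadline to December 5, 2002.
Thorne filed on November 29, 2002, before the December 5, 2002 deadline, so the action is timely.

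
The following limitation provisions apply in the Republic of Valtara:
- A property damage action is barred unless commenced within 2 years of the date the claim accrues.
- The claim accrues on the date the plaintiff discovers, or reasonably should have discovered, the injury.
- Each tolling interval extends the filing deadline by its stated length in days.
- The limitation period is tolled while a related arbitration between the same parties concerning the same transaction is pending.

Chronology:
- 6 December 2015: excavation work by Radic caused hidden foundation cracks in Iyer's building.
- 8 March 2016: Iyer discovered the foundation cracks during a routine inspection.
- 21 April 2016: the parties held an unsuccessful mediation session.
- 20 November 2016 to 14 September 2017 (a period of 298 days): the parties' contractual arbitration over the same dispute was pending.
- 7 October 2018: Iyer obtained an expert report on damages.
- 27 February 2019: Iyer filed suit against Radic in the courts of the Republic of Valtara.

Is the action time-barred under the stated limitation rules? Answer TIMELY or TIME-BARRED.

The claim did not accrue until Iyer discovered the injury on 8 March 2016; the 6 December 2015 act date does not start the clock under the stated rule.
The untolled deadline — 2 years after 8 March 2016 — is 8 March 2018.
The period was tolled for 298 days by the pending related arbitration (20 November 2016 to 14 September 2017), pushing the deadline to 31 December 2018.
None of the other events listed affects the running of the period under the stated rules.
Iyer filed on 27 February 2019, after the 31 December 2018 deadline, so the action is time-barred.

TIME-BARRED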